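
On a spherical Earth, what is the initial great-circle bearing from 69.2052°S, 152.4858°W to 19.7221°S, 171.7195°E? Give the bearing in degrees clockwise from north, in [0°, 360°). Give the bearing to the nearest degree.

317°

Δλ = 171.7195 − -152.4858 = 324.2053°; wrapped into (−180°, 180°]: -35.7947°.
θ = atan2( sin Δλ · cos φ₂ , cos φ₁ · sin φ₂ − sin φ₁ · cos φ₂ · cos Δλ )
  = atan2(-0.55057, 0.59399) = -42.827° → normalised to [0°, 360°): 317.173°.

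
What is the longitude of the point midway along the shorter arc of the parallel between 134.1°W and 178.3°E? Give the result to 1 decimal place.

157.9°W

Signed shortest Δλ from -134.1° to +178.3° is -47.6°.
Midpoint longitude = -134.1° + (-47.6°)/2 = -134.1° − 23.8° = -157.9°.
(The naïve average (-134.1 + +178.3)/2 = 22.1° is on the wrong side of the globe.)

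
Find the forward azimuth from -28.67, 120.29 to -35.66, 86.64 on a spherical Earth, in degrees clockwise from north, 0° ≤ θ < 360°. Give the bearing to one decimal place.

Δλ = 86.64 − 120.29 = -33.65°.
θ = atan2( sin Δλ · cos φ₂ , cos φ₁ · sin φ₂ − sin φ₁ · cos φ₂ · cos Δλ )
  = atan2(-0.45022, -0.18701) = -112.557° → normalised to [0°, 360°): 247.443°.

247.4°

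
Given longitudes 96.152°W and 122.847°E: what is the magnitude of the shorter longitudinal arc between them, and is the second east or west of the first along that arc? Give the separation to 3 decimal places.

Raw difference: 122.847 − -96.152 = 218.999°.
Normalise into (−180°, 180°]: 218.999° − 360° = -141.001°.
Negative ⇒ the second point lies to the west; separation 141.001°.

141.001° west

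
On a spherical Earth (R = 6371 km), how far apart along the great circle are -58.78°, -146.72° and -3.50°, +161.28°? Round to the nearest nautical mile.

4097 nmi

Δλ = 161.28 − -146.72 = 308.00°; wrapped into (−180°, 180°]: -52.00°.
Δφ = -3.50 − -58.78 = 55.28°.
a = sin²(Δφ/2) + cos φ₁ · cos φ₂ · sin²(Δλ/2) = 0.314637.
c = 2·atan2(√a, √(1−a)) = 1.19101 rad → d = 6371·c ≈ 7587.90 km ≈ 4097.14 nmi.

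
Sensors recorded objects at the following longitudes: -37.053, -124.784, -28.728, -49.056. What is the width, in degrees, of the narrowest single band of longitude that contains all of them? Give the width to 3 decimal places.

Sort the longitudes: -124.784°, -49.056°, -37.053°, -28.728°.
Eastward gaps between consecutive values (wrapping around): 75.728°, 12.003°, 8.325°, 263.944°.
Largest gap = 263.944° ⇒ minimal covering band is its complement: 360° − 263.944° = 96.056°.
Band runs from -124.784° eastward to -28.728°.

96.056°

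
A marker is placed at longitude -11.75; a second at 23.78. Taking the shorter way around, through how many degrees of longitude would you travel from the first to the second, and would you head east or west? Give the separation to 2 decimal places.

Raw difference: 23.78 − -11.75 = 35.53°.
Normalise into (−180°, 180°]: 35.53° stays 35.53°.
Positive ⇒ the second point lies to the east; separation 35.53°.

35.53° east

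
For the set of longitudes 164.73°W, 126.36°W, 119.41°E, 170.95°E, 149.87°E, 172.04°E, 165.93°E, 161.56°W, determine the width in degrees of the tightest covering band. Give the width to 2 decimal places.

Sort the longitudes: -164.73°, -161.56°, -126.36°, +119.41°, +149.87°, +165.93°, +170.95°, +172.04°.
Eastward gaps between consecutive values (wrapping around): 3.17°, 35.20°, 245.77°, 30.46°, 16.06°, 5.02°, 1.09°, 23.23°.
Largest gap = 245.77° ⇒ minimal covering band is its complement: 360° − 245.77° = 114.23°.
Band runs from +119.41° eastward to -126.36°, crossing the antimeridian.

114.23°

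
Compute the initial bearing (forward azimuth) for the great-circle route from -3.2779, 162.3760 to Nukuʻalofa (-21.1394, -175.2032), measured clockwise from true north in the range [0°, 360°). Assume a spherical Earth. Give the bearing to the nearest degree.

Δλ = -175.2032 − 162.3760 = -337.5792°; wrapped into (−180°, 180°]: 22.4208°.
θ = atan2( sin Δλ · cos φ₂ , cos φ₁ · sin φ₂ − sin φ₁ · cos φ₂ · cos Δλ )
  = atan2(0.35574, -0.31075) = 131.138° → normalised to [0°, 360°): 131.138°.

131°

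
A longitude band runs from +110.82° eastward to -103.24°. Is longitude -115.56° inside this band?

Yes

Band width going east from +110.82° to -103.24°: ((-103.24 − 110.82) mod 360) = 145.94°.
Offset of -115.56° east of the west edge: ((-115.56 − 110.82) mod 360) = 133.62°.
133.62° ≤ 145.94° ⇒ inside.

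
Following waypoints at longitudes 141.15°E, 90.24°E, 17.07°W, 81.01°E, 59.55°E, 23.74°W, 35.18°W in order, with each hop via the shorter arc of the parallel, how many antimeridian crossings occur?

Leg 1: +141.15° → +90.24°, shortest Δλ = -50.91° (west) — does not cross 180°.
Leg 2: +90.24° → -17.07°, shortest Δλ = -107.31° (west) — does not cross 180°.
Leg 3: -17.07° → +81.01°, shortest Δλ = 98.08° (east) — does not cross 180°.
Leg 4: +81.01° → +59.55°, shortest Δλ = -21.46° (west) — does not cross 180°.
Leg 5: +59.55° → -23.74°, shortest Δλ = -83.29° (west) — does not cross 180°.
Leg 6: -23.74° → -35.18°, shortest Δλ = -11.44° (west) — does not cross 180°.
Total crossings: 0.

0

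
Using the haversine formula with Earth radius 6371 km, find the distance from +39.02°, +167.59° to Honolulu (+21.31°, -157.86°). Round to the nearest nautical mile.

2066 nmi

Δλ = -157.86 − 167.59 = -325.45°; wrapped into (−180°, 180°]: 34.55°.
Δφ = 21.31 − 39.02 = -17.71°.
a = sin²(Δφ/2) + cos φ₁ · cos φ₂ · sin²(Δλ/2) = 0.087524.
c = 2·atan2(√a, √(1−a)) = 0.60068 rad → d = 6371·c ≈ 3826.93 km ≈ 2066.38 nmi.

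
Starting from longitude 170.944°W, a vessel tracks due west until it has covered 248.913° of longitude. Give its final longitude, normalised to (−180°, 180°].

59.857°W

Start at -170.944°; shift −248.913° → -419.857°.
-419.857° lies outside (−180°, 180°]; add 360° → -59.857°.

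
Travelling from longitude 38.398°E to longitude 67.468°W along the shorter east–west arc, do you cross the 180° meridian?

Signed shortest Δλ = ((-67.468 − 38.398 + 180) mod 360) − 180 = -105.866°.
Going west by 105.866° from +38.398° reaches -67.468° without touching 180°.

No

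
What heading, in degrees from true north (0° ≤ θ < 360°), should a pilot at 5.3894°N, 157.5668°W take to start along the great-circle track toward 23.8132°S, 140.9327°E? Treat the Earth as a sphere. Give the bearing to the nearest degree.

241°

Δλ = 140.9327 − -157.5668 = 298.4995°; wrapped into (−180°, 180°]: -61.5005°.
θ = atan2( sin Δλ · cos φ₂ , cos φ₁ · sin φ₂ − sin φ₁ · cos φ₂ · cos Δλ )
  = atan2(-0.80400, -0.44297) = -118.853° → normalised to [0°, 360°): 241.147°.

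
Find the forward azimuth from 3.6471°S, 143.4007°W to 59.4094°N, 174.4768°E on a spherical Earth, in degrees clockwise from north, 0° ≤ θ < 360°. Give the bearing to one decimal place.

338.9°

Δλ = 174.4768 − -143.4007 = 317.8775°; wrapped into (−180°, 180°]: -42.1225°.
θ = atan2( sin Δλ · cos φ₂ , cos φ₁ · sin φ₂ − sin φ₁ · cos φ₂ · cos Δλ )
  = atan2(-0.34133, 0.88309) = -21.132° → normalised to [0°, 360°): 338.868°.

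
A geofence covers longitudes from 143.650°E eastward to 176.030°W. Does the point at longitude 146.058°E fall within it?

Yes

Band width going east from +143.650° to -176.030°: ((-176.030 − 143.650) mod 360) = 40.320°.
Offset of +146.058° east of the west edge: ((146.058 − 143.650) mod 360) = 2.408°.
2.408° ≤ 40.320° ⇒ inside.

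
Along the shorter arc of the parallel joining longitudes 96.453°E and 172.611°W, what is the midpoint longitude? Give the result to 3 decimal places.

Signed shortest Δλ from +96.453° to -172.611° is +90.936°.
Midpoint longitude = +96.453° + (+90.936°)/2 = +96.453° + 45.468° = +141.921°.
(The naïve average (+96.453 + -172.611)/2 = -38.079° is on the wrong side of the globe.)

141.921°E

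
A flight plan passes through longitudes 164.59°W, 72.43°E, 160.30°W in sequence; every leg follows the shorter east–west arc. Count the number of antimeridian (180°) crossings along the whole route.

2

Leg 1: -164.59° → +72.43°, shortest Δλ = -122.98° (west) — crosses 180°.
Leg 2: +72.43° → -160.30°, shortest Δλ = 127.27° (east) — crosses 180°.
Total crossings: 2.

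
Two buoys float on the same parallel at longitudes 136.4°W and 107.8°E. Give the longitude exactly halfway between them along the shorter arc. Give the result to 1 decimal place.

Signed shortest Δλ from -136.4° to +107.8° is -115.8°.
Midpoint longitude = -136.4° + (-115.8°)/2 = -136.4° − 57.9° = -194.3°.
Normalise into (−180°, 180°]: +165.7°.
(The naïve average (-136.4 + +107.8)/2 = -14.3° is on the wrong side of the globe.)

165.7°E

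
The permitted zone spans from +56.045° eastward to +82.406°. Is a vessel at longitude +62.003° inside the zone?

Yes

Band width going east from +56.045° to +82.406°: ((82.406 − 56.045) mod 360) = 26.361°.
Offset of +62.003° east of the west edge: ((62.003 − 56.045) mod 360) = 5.958°.
5.958° ≤ 26.361° ⇒ inside.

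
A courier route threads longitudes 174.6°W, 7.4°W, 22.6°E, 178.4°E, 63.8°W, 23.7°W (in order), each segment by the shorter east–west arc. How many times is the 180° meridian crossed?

Leg 1: -174.6° → -7.4°, shortest Δλ = 167.2° (east) — does not cross 180°.
Leg 2: -7.4° → +22.6°, shortest Δλ = 30.0° (east) — does not cross 180°.
Leg 3: +22.6° → +178.4°, shortest Δλ = 155.8° (east) — does not cross 180°.
Leg 4: +178.4° → -63.8°, shortest Δλ = 117.8° (east) — crosses 180°.
Leg 5: -63.8° → -23.7°, shortest Δλ = 40.1° (east) — does not cross 180°.
Total crossings: 1.

1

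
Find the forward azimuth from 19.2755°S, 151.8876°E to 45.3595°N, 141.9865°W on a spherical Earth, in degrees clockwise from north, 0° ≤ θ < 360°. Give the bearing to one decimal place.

Δλ = -141.9865 − 151.8876 = -293.8741°; wrapped into (−180°, 180°]: 66.1259°.
θ = atan2( sin Δλ · cos φ₂ , cos φ₁ · sin φ₂ − sin φ₁ · cos φ₂ · cos Δλ )
  = atan2(0.64253, 0.76552) = 40.008° → normalised to [0°, 360°): 40.008°.

40.0°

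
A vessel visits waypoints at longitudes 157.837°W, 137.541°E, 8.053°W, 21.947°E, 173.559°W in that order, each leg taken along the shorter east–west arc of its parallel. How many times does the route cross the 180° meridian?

2

Leg 1: -157.837° → +137.541°, shortest Δλ = -64.622° (west) — crosses 180°.
Leg 2: +137.541° → -8.053°, shortest Δλ = -145.594° (west) — does not cross 180°.
Leg 3: -8.053° → +21.947°, shortest Δλ = 30.0° (east) — does not cross 180°.
Leg 4: +21.947° → -173.559°, shortest Δλ = 164.494° (east) — crosses 180°.
Total crossings: 2.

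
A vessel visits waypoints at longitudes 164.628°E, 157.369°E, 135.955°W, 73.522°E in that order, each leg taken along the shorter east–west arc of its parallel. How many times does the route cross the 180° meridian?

Leg 1: +164.628° → +157.369°, shortest Δλ = -7.259° (west) — does not cross 180°.
Leg 2: +157.369° → -135.955°, shortest Δλ = 66.676° (east) — crosses 180°.
Leg 3: -135.955° → +73.522°, shortest Δλ = -150.523° (west) — crosses 180°.
Total crossings: 2.

2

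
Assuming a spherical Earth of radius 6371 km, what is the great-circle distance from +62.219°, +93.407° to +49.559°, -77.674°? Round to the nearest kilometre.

7561 km

Δλ = -77.674 − 93.407 = -171.081°.
Δφ = 49.559 − 62.219 = -12.660°.
a = sin²(Δφ/2) + cos φ₁ · cos φ₂ · sin²(Δλ/2) = 0.312666.
c = 2·atan2(√a, √(1−a)) = 1.18676 rad → d = 6371·c ≈ 7560.84 km.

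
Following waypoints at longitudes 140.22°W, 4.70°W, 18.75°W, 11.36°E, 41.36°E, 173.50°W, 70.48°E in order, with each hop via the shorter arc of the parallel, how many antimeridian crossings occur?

Leg 1: -140.22° → -4.70°, shortest Δλ = 135.52° (east) — does not cross 180°.
Leg 2: -4.70° → -18.75°, shortest Δλ = -14.05° (west) — does not cross 180°.
Leg 3: -18.75° → +11.36°, shortest Δλ = 30.11° (east) — does not cross 180°.
Leg 4: +11.36° → +41.36°, shortest Δλ = 30.0° (east) — does not cross 180°.
Leg 5: +41.36° → -173.50°, shortest Δλ = 145.14° (east) — crosses 180°.
Leg 6: -173.50° → +70.48°, shortest Δλ = -116.02° (west) — crosses 180°.
Total crossings: 2.

2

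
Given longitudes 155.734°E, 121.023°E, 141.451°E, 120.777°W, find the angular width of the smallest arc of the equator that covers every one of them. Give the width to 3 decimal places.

118.200°

Sort the longitudes: -120.777°, +121.023°, +141.451°, +155.734°.
Eastward gaps between consecutive values (wrapping around): 241.800°, 20.428°, 14.283°, 83.489°.
Largest gap = 241.800° ⇒ minimal covering band is its complement: 360° − 241.800° = 118.200°.
Band runs from +121.023° eastward to -120.777°, crossing the antimeridian.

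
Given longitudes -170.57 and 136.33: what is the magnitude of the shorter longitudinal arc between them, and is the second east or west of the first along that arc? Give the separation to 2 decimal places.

Raw difference: 136.33 − -170.57 = 306.9°.
Normalise into (−180°, 180°]: 306.9° − 360° = -53.1°.
Negative ⇒ the second point lies to the west; separation 53.10°.

53.10° west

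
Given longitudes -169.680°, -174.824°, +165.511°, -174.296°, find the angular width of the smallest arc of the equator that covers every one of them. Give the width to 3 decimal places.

Sort the longitudes: -174.824°, -174.296°, -169.680°, +165.511°.
Eastward gaps between consecutive values (wrapping around): 0.528°, 4.616°, 335.191°, 19.665°.
Largest gap = 335.191° ⇒ minimal covering band is its complement: 360° − 335.191° = 24.809°.
Band runs from +165.511° eastward to -169.680°, crossing the antimeridian.

24.809°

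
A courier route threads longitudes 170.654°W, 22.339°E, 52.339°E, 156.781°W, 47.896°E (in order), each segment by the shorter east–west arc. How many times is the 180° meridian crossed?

Leg 1: -170.654° → +22.339°, shortest Δλ = -167.007° (west) — crosses 180°.
Leg 2: +22.339° → +52.339°, shortest Δλ = 30.0° (east) — does not cross 180°.
Leg 3: +52.339° → -156.781°, shortest Δλ = 150.88° (east) — crosses 180°.
Leg 4: -156.781° → +47.896°, shortest Δλ = -155.323° (west) — crosses 180°.
Total crossings: 3.

3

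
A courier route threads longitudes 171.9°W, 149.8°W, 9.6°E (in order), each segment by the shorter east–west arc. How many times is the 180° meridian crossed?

0

Leg 1: -171.9° → -149.8°, shortest Δλ = 22.1° (east) — does not cross 180°.
Leg 2: -149.8° → +9.6°, shortest Δλ = 159.4° (east) — does not cross 180°.
Total crossings: 0.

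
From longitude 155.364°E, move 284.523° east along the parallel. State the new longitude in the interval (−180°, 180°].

Start at +155.364°; shift +284.523° → +439.887°.
+439.887° lies outside (−180°, 180°]; subtract 360° → +79.887°.

79.887°E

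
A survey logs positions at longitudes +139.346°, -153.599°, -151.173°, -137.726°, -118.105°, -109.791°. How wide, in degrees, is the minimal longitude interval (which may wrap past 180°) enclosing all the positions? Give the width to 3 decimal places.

110.863°

Sort the longitudes: -153.599°, -151.173°, -137.726°, -118.105°, -109.791°, +139.346°.
Eastward gaps between consecutive values (wrapping around): 2.426°, 13.447°, 19.621°, 8.314°, 249.137°, 67.055°.
Largest gap = 249.137° ⇒ minimal covering band is its complement: 360° − 249.137° = 110.863°.
Band runs from +139.346° eastward to -109.791°, crossing the antimeridian.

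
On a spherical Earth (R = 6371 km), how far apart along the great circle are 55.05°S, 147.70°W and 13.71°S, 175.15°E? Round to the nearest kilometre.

Δλ = 175.15 − -147.70 = 322.85°; wrapped into (−180°, 180°]: -37.15°.
Δφ = -13.71 − -55.05 = 41.34°.
a = sin²(Δφ/2) + cos φ₁ · cos φ₂ · sin²(Δλ/2) = 0.181071.
c = 2·atan2(√a, √(1−a)) = 0.87908 rad → d = 6371·c ≈ 5600.64 km.

5601 km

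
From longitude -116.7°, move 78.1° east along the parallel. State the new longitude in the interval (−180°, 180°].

Start at -116.7°; shift +78.1° → -38.6°.
-38.6° already lies in (−180°, 180°].

-38.6°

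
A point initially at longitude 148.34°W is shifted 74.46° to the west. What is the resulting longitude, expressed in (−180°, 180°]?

137.20°E

Start at -148.34°; shift −74.46° → -222.80°.
-222.80° lies outside (−180°, 180°]; add 360° → +137.20°.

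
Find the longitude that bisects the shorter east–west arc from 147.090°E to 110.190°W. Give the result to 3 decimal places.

161.550°W

Signed shortest Δλ from +147.090° to -110.190° is +102.720°.
Midpoint longitude = +147.090° + (+102.720°)/2 = +147.090° + 51.360° = +198.450°.
Normalise into (−180°, 180°]: -161.550°.
(The naïve average (+147.090 + -110.190)/2 = 18.45° is on the wrong side of the globe.)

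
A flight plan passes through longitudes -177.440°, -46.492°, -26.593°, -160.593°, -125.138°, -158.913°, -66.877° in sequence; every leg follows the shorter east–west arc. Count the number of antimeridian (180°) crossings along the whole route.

0

Leg 1: -177.440° → -46.492°, shortest Δλ = 130.948° (east) — does not cross 180°.
Leg 2: -46.492° → -26.593°, shortest Δλ = 19.899° (east) — does not cross 180°.
Leg 3: -26.593° → -160.593°, shortest Δλ = -134.0° (west) — does not cross 180°.
Leg 4: -160.593° → -125.138°, shortest Δλ = 35.455° (east) — does not cross 180°.
Leg 5: -125.138° → -158.913°, shortest Δλ = -33.775° (west) — does not cross 180°.
Leg 6: -158.913° → -66.877°, shortest Δλ = 92.036° (east) — does not cross 180°.
Total crossings: 0.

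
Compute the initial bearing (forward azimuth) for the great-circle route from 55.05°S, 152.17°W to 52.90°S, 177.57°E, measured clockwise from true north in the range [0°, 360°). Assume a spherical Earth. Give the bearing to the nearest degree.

Δλ = 177.57 − -152.17 = 329.74°; wrapped into (−180°, 180°]: -30.26°.
θ = atan2( sin Δλ · cos φ₂ , cos φ₁ · sin φ₂ − sin φ₁ · cos φ₂ · cos Δλ )
  = atan2(-0.30397, -0.02985) = -95.609° → normalised to [0°, 360°): 264.391°.

264°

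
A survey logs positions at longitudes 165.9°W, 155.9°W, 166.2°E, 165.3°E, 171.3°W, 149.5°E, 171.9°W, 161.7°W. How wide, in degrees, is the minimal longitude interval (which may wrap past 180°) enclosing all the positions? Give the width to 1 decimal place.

Sort the longitudes: -171.9°, -171.3°, -165.9°, -161.7°, -155.9°, +149.5°, +165.3°, +166.2°.
Eastward gaps between consecutive values (wrapping around): 0.6°, 5.4°, 4.2°, 5.8°, 305.4°, 15.8°, 0.9°, 21.9°.
Largest gap = 305.4° ⇒ minimal covering band is its complement: 360° − 305.4° = 54.6°.
Band runs from +149.5° eastward to -155.9°, crossing the antimeridian.

54.6°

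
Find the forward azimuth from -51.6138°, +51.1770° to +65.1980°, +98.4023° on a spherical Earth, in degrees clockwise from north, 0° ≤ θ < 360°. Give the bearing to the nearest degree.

Δλ = 98.4023 − 51.1770 = 47.2253°.
θ = atan2( sin Δλ · cos φ₂ , cos φ₁ · sin φ₂ − sin φ₁ · cos φ₂ · cos Δλ )
  = atan2(0.30791, 0.78698) = 21.368° → normalised to [0°, 360°): 21.368°.

21°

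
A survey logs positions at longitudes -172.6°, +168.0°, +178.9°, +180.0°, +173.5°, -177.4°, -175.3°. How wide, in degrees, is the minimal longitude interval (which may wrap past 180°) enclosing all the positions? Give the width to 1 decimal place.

Sort the longitudes: -177.4°, -175.3°, -172.6°, +168.0°, +173.5°, +178.9°, +180.0°.
Eastward gaps between consecutive values (wrapping around): 2.1°, 2.7°, 340.6°, 5.5°, 5.4°, 1.1°, 2.6°.
Largest gap = 340.6° ⇒ minimal covering band is its complement: 360° − 340.6° = 19.4°.
Band runs from +168.0° eastward to -172.6°, crossing the antimeridian.

19.4°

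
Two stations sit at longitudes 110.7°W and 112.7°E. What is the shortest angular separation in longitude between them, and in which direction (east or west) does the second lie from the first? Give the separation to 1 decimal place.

Raw difference: 112.7 − -110.7 = 223.4°.
Normalise into (−180°, 180°]: 223.4° − 360° = -136.6°.
Negative ⇒ the second point lies to the west; separation 136.6°.

136.6° west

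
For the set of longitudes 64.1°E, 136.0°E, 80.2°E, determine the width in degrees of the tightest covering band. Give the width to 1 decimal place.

Sort the longitudes: +64.1°, +80.2°, +136.0°.
Eastward gaps between consecutive values (wrapping around): 16.1°, 55.8°, 288.1°.
Largest gap = 288.1° ⇒ minimal covering band is its complement: 360° − 288.1° = 71.9°.
Band runs from +64.1° eastward to +136.0°.

71.9°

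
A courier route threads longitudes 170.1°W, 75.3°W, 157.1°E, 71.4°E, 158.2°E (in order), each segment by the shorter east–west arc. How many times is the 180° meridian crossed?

1

Leg 1: -170.1° → -75.3°, shortest Δλ = 94.8° (east) — does not cross 180°.
Leg 2: -75.3° → +157.1°, shortest Δλ = -127.6° (west) — crosses 180°.
Leg 3: +157.1° → +71.4°, shortest Δλ = -85.7° (west) — does not cross 180°.
Leg 4: +71.4° → +158.2°, shortest Δλ = 86.8° (east) — does not cross 180°.
Total crossings: 1.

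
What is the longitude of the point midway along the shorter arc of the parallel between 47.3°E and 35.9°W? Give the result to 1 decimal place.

5.7°E

Signed shortest Δλ from +47.3° to -35.9° is -83.2°.
Midpoint longitude = +47.3° + (-83.2°)/2 = +47.3° − 41.6° = +5.7°.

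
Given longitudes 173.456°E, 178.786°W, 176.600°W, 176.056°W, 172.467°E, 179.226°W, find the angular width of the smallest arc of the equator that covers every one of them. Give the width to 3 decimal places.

Sort the longitudes: -179.226°, -178.786°, -176.600°, -176.056°, +172.467°, +173.456°.
Eastward gaps between consecutive values (wrapping around): 0.440°, 2.186°, 0.544°, 348.523°, 0.989°, 7.318°.
Largest gap = 348.523° ⇒ minimal covering band is its complement: 360° − 348.523° = 11.477°.
Band runs from +172.467° eastward to -176.056°, crossing the antimeridian.

11.477°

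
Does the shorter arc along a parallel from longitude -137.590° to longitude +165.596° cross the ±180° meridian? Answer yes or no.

Yes

Naïve |165.596 − -137.590| = 303.186° > 180°, so the shorter arc goes the other way round — across 180°.
Signed shortest Δλ = ((165.596 − -137.590 + 180) mod 360) − 180 = -56.814°.
Going west by 56.814° from -137.590° passes through 180° before reaching +165.596°.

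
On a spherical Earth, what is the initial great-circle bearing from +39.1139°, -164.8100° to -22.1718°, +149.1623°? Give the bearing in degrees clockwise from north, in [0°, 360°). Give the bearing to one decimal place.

Δλ = 149.1623 − -164.8100 = 313.9723°; wrapped into (−180°, 180°]: -46.0277°.
θ = atan2( sin Δλ · cos φ₂ , cos φ₁ · sin φ₂ − sin φ₁ · cos φ₂ · cos Δλ )
  = atan2(-0.66646, -0.69844) = -136.342° → normalised to [0°, 360°): 223.658°.

223.7°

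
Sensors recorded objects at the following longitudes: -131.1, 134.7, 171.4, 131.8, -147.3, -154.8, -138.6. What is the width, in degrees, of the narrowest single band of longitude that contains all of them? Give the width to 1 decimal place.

97.1°

Sort the longitudes: -154.8°, -147.3°, -138.6°, -131.1°, +131.8°, +134.7°, +171.4°.
Eastward gaps between consecutive values (wrapping around): 7.5°, 8.7°, 7.5°, 262.9°, 2.9°, 36.7°, 33.8°.
Largest gap = 262.9° ⇒ minimal covering band is its complement: 360° − 262.9° = 97.1°.
Band runs from +131.8° eastward to -131.1°, crossing the antimeridian.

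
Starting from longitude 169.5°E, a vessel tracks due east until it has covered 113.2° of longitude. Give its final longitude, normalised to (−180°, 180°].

77.3°W

Start at +169.5°; shift +113.2° → +282.7°.
+282.7° lies outside (−180°, 180°]; subtract 360° → -77.3°.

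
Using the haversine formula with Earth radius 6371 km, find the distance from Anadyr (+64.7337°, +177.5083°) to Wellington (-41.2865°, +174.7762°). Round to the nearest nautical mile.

Δλ = 174.7762 − 177.5083 = -2.7321°.
Δφ = -41.2865 − 64.7337 = -106.0202°.
a = sin²(Δφ/2) + cos φ₁ · cos φ₂ · sin²(Δλ/2) = 0.638170.
c = 2·atan2(√a, √(1−a)) = 1.85078 rad → d = 6371·c ≈ 11791.32 km ≈ 6366.81 nmi.

6367 nmi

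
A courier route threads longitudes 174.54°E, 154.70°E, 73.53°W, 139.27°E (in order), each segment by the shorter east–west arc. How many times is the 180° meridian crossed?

Leg 1: +174.54° → +154.70°, shortest Δλ = -19.84° (west) — does not cross 180°.
Leg 2: +154.70° → -73.53°, shortest Δλ = 131.77° (east) — crosses 180°.
Leg 3: -73.53° → +139.27°, shortest Δλ = -147.2° (west) — crosses 180°.
Total crossings: 2.

2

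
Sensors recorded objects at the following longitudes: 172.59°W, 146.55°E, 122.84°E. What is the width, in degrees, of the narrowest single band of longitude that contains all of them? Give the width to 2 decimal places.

Sort the longitudes: -172.59°, +122.84°, +146.55°.
Eastward gaps between consecutive values (wrapping around): 295.43°, 23.71°, 40.86°.
Largest gap = 295.43° ⇒ minimal covering band is its complement: 360° − 295.43° = 64.57°.
Band runs from +122.84° eastward to -172.59°, crossing the antimeridian.

64.57°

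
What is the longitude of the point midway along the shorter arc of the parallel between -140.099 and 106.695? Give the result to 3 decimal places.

+163.298°

Signed shortest Δλ from -140.099° to +106.695° is -113.206°.
Midpoint longitude = -140.099° + (-113.206°)/2 = -140.099° − 56.603° = -196.702°.
Normalise into (−180°, 180°]: +163.298°.
(The naïve average (-140.099 + +106.695)/2 = -16.702° is on the wrong side of the globe.)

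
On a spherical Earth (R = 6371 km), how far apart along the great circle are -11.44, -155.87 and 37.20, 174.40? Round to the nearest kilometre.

Δλ = 174.40 − -155.87 = 330.27°; wrapped into (−180°, 180°]: -29.73°.
Δφ = 37.20 − -11.44 = 48.64°.
a = sin²(Δφ/2) + cos φ₁ · cos φ₂ · sin²(Δλ/2) = 0.220987.
c = 2·atan2(√a, √(1−a)) = 0.97879 rad → d = 6371·c ≈ 6235.88 km.

6236 km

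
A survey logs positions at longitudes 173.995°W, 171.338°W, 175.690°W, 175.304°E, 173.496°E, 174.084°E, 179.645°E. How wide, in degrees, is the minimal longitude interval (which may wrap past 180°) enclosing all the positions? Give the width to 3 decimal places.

Sort the longitudes: -175.690°, -173.995°, -171.338°, +173.496°, +174.084°, +175.304°, +179.645°.
Eastward gaps between consecutive values (wrapping around): 1.695°, 2.657°, 344.834°, 0.588°, 1.220°, 4.341°, 4.665°.
Largest gap = 344.834° ⇒ minimal covering band is its complement: 360° − 344.834° = 15.166°.
Band runs from +173.496° eastward to -171.338°, crossing the antimeridian.

15.166°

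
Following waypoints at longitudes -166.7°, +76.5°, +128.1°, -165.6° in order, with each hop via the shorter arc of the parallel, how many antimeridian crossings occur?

Leg 1: -166.7° → +76.5°, shortest Δλ = -116.8° (west) — crosses 180°.
Leg 2: +76.5° → +128.1°, shortest Δλ = 51.6° (east) — does not cross 180°.
Leg 3: +128.1° → -165.6°, shortest Δλ = 66.3° (east) — crosses 180°.
Total crossings: 2.

2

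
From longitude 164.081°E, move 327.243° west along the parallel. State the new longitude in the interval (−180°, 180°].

Start at +164.081°; shift −327.243° → -163.162°.
-163.162° already lies in (−180°, 180°].

163.162°W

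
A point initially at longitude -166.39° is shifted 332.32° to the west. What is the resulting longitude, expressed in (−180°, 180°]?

-138.71°

Start at -166.39°; shift −332.32° → -498.71°.
-498.71° lies outside (−180°, 180°]; add 360° → -138.71°.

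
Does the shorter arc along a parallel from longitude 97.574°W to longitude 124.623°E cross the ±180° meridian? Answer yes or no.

Yes

Naïve |124.623 − -97.574| = 222.197° > 180°, so the shorter arc goes the other way round — across 180°.
Signed shortest Δλ = ((124.623 − -97.574 + 180) mod 360) − 180 = -137.803°.
Going west by 137.803° from -97.574° passes through 180° before reaching +124.623°.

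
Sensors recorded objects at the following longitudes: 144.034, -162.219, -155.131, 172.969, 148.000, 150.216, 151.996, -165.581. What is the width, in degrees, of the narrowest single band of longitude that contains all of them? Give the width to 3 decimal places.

60.835°

Sort the longitudes: -165.581°, -162.219°, -155.131°, +144.034°, +148.000°, +150.216°, +151.996°, +172.969°.
Eastward gaps between consecutive values (wrapping around): 3.362°, 7.088°, 299.165°, 3.966°, 2.216°, 1.780°, 20.973°, 21.450°.
Largest gap = 299.165° ⇒ minimal covering band is its complement: 360° − 299.165° = 60.835°.
Band runs from +144.034° eastward to -155.131°, crossing the antimeridian.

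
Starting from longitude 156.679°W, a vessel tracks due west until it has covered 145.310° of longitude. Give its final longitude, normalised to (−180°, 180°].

Start at -156.679°; shift −145.310° → -301.989°.
-301.989° lies outside (−180°, 180°]; add 360° → +58.011°.

58.011°E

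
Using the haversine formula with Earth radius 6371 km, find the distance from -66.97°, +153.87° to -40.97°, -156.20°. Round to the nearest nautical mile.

2250 nmi

Δλ = -156.20 − 153.87 = -310.07°; wrapped into (−180°, 180°]: 49.93°.
Δφ = -40.97 − -66.97 = 26.00°.
a = sin²(Δφ/2) + cos φ₁ · cos φ₂ · sin²(Δλ/2) = 0.103223.
c = 2·atan2(√a, √(1−a)) = 0.65417 rad → d = 6371·c ≈ 4167.70 km ≈ 2250.38 nmi.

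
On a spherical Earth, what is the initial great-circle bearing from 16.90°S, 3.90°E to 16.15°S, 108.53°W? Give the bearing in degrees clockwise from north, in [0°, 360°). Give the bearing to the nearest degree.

247°

Δλ = -108.53 − 3.90 = -112.43°.
θ = atan2( sin Δλ · cos φ₂ , cos φ₁ · sin φ₂ − sin φ₁ · cos φ₂ · cos Δλ )
  = atan2(-0.88787, -0.37268) = -112.770° → normalised to [0°, 360°): 247.230°.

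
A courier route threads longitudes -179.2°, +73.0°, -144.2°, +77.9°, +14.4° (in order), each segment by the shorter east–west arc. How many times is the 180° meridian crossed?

3

Leg 1: -179.2° → +73.0°, shortest Δλ = -107.8° (west) — crosses 180°.
Leg 2: +73.0° → -144.2°, shortest Δλ = 142.8° (east) — crosses 180°.
Leg 3: -144.2° → +77.9°, shortest Δλ = -137.9° (west) — crosses 180°.
Leg 4: +77.9° → +14.4°, shortest Δλ = -63.5° (west) — does not cross 180°.
Total crossings: 3.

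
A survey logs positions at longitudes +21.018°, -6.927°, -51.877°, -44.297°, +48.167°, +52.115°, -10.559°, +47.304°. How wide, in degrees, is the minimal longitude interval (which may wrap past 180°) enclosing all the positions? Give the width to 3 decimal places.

103.992°

Sort the longitudes: -51.877°, -44.297°, -10.559°, -6.927°, +21.018°, +47.304°, +48.167°, +52.115°.
Eastward gaps between consecutive values (wrapping around): 7.580°, 33.738°, 3.632°, 27.945°, 26.286°, 0.863°, 3.948°, 256.008°.
Largest gap = 256.008° ⇒ minimal covering band is its complement: 360° − 256.008° = 103.992°.
Band runs from -51.877° eastward to +52.115°.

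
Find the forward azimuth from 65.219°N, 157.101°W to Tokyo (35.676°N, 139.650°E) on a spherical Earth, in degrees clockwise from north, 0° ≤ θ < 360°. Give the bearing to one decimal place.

Δλ = 139.650 − -157.101 = 296.751°; wrapped into (−180°, 180°]: -63.249°.
θ = atan2( sin Δλ · cos φ₂ , cos φ₁ · sin φ₂ − sin φ₁ · cos φ₂ · cos Δλ )
  = atan2(-0.72539, -0.08752) = -96.880° → normalised to [0°, 360°): 263.120°.

263.1°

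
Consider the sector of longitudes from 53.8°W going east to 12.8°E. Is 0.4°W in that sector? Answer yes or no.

Yes

Band width going east from -53.8° to +12.8°: ((12.8 − -53.8) mod 360) = 66.6°.
Offset of -0.4° east of the west edge: ((-0.4 − -53.8) mod 360) = 53.4°.
53.4° ≤ 66.6° ⇒ inside.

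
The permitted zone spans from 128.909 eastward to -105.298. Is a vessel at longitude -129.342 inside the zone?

Band width going east from +128.909° to -105.298°: ((-105.298 − 128.909) mod 360) = 125.793°.
Offset of -129.342° east of the west edge: ((-129.342 − 128.909) mod 360) = 101.749°.
101.749° ≤ 125.793° ⇒ inside.

Yes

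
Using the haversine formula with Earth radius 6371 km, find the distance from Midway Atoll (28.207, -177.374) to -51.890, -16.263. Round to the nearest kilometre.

Δλ = -16.263 − -177.374 = 161.111°.
Δφ = -51.890 − 28.207 = -80.097°.
a = sin²(Δφ/2) + cos φ₁ · cos φ₂ · sin²(Δλ/2) = 0.943246.
c = 2·atan2(√a, √(1−a)) = 2.66051 rad → d = 6371·c ≈ 16950.08 km.

16950 km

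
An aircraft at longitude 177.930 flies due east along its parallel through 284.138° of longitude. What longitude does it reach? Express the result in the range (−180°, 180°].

Start at +177.930°; shift +284.138° → +462.068°.
+462.068° lies outside (−180°, 180°]; subtract 360° → +102.068°.

+102.068°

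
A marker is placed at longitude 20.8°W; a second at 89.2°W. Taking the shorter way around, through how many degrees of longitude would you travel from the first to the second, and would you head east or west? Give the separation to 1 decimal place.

68.4° west

Raw difference: -89.2 − -20.8 = -68.4°.
Normalise into (−180°, 180°]: -68.4° stays -68.4°.
Negative ⇒ the second point lies to the west; separation 68.4°.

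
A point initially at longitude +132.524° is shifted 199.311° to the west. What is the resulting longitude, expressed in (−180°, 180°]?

-66.787°

Start at +132.524°; shift −199.311° → -66.787°.
-66.787° already lies in (−180°, 180°].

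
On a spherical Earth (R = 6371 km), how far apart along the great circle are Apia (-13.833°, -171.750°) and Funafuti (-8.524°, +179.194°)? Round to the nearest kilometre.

1150 km

Δλ = 179.194 − -171.750 = 350.944°; wrapped into (−180°, 180°]: -9.056°.
Δφ = -8.524 − -13.833 = 5.309°.
a = sin²(Δφ/2) + cos φ₁ · cos φ₂ · sin²(Δλ/2) = 0.008130.
c = 2·atan2(√a, √(1−a)) = 0.18058 rad → d = 6371·c ≈ 1150.45 km.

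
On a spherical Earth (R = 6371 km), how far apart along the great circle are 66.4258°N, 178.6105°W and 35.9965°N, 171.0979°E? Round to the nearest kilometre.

Δλ = 171.0979 − -178.6105 = 349.7084°; wrapped into (−180°, 180°]: -10.2916°.
Δφ = 35.9965 − 66.4258 = -30.4293°.
a = sin²(Δφ/2) + cos φ₁ · cos φ₂ · sin²(Δλ/2) = 0.071476.
c = 2·atan2(√a, √(1−a)) = 0.54128 rad → d = 6371·c ≈ 3448.51 km.

3449 km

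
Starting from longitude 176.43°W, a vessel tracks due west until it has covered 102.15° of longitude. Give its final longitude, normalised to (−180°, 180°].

Start at -176.43°; shift −102.15° → -278.58°.
-278.58° lies outside (−180°, 180°]; add 360° → +81.42°.

81.42°E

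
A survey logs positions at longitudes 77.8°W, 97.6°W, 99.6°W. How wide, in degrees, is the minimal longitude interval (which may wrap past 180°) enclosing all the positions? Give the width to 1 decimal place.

21.8°

Sort the longitudes: -99.6°, -97.6°, -77.8°.
Eastward gaps between consecutive values (wrapping around): 2.0°, 19.8°, 338.2°.
Largest gap = 338.2° ⇒ minimal covering band is its complement: 360° − 338.2° = 21.8°.
Band runs from -99.6° eastward to -77.8°.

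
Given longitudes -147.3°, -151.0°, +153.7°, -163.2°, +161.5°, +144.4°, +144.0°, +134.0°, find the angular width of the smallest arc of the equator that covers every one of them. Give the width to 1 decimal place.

Sort the longitudes: -163.2°, -151.0°, -147.3°, +134.0°, +144.0°, +144.4°, +153.7°, +161.5°.
Eastward gaps between consecutive values (wrapping around): 12.2°, 3.7°, 281.3°, 10.0°, 0.4°, 9.3°, 7.8°, 35.3°.
Largest gap = 281.3° ⇒ minimal covering band is its complement: 360° − 281.3° = 78.7°.
Band runs from +134.0° eastward to -147.3°, crossing the antimeridian.

78.7°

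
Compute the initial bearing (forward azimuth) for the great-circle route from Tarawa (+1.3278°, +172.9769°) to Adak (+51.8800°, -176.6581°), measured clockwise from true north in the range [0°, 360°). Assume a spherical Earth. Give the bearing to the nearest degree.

8°

Δλ = -176.6581 − 172.9769 = -349.6350°; wrapped into (−180°, 180°]: 10.3650°.
θ = atan2( sin Δλ · cos φ₂ , cos φ₁ · sin φ₂ − sin φ₁ · cos φ₂ · cos Δλ )
  = atan2(0.11107, 0.77244) = 8.182° → normalised to [0°, 360°): 8.182°.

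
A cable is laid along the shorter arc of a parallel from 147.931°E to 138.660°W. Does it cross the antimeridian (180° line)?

Yes

Naïve |-138.660 − 147.931| = 286.591° > 180°, so the shorter arc goes the other way round — across 180°.
Signed shortest Δλ = ((-138.660 − 147.931 + 180) mod 360) − 180 = 73.409°.
Going east by 73.409° from +147.931° passes through 180° before reaching -138.660°.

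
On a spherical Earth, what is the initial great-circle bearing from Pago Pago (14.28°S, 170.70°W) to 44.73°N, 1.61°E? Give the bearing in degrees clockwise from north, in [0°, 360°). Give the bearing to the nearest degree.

11°

Δλ = 1.61 − -170.70 = 172.31°.
θ = atan2( sin Δλ · cos φ₂ , cos φ₁ · sin φ₂ − sin φ₁ · cos φ₂ · cos Δλ )
  = atan2(0.09507, 0.50836) = 10.592° → normalised to [0°, 360°): 10.592°.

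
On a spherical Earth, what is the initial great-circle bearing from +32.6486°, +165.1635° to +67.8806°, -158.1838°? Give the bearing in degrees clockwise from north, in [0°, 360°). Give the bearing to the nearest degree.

20°

Δλ = -158.1838 − 165.1635 = -323.3473°; wrapped into (−180°, 180°]: 36.6527°.
θ = atan2( sin Δλ · cos φ₂ , cos φ₁ · sin φ₂ − sin φ₁ · cos φ₂ · cos Δλ )
  = atan2(0.22478, 0.61706) = 20.016° → normalised to [0°, 360°): 20.016°.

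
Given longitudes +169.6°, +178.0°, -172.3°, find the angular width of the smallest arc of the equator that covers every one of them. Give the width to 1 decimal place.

Sort the longitudes: -172.3°, +169.6°, +178.0°.
Eastward gaps between consecutive values (wrapping around): 341.9°, 8.4°, 9.7°.
Largest gap = 341.9° ⇒ minimal covering band is its complement: 360° − 341.9° = 18.1°.
Band runs from +169.6° eastward to -172.3°, crossing the antimeridian.

18.1°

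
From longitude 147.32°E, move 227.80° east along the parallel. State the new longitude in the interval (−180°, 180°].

15.12°E

Start at +147.32°; shift +227.80° → +375.12°.
+375.12° lies outside (−180°, 180°]; subtract 360° → +15.12°.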